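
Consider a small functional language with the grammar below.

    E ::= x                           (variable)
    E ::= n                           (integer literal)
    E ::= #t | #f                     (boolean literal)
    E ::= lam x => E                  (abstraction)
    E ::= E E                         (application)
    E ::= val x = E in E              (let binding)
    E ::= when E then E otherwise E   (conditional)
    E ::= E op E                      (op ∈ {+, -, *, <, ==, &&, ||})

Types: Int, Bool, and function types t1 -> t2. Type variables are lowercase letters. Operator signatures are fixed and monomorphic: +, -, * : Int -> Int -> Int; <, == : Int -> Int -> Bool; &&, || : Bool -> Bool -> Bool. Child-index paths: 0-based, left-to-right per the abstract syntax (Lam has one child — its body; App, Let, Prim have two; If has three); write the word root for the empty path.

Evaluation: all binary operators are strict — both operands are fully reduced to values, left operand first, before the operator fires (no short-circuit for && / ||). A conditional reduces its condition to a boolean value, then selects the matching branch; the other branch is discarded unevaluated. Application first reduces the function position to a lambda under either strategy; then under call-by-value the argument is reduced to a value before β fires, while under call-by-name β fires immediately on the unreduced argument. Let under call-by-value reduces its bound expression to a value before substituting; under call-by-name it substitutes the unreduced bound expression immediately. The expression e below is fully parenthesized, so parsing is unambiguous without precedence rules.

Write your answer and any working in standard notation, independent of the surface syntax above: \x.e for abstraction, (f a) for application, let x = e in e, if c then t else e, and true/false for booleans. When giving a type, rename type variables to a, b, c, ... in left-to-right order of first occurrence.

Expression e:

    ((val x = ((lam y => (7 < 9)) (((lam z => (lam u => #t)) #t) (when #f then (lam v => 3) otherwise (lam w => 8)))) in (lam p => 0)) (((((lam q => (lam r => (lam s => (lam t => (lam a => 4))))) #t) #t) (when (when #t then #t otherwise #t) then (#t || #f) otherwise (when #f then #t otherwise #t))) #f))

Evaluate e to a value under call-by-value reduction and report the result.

Answer: 0

Working:
step 0: ((let x = ((\y.(7 < 9)) (((\z.(\u.true)) true) (if false then (\v.3) else (\w.8)))) in (\p.0)) (((((\q.(\r.(\s.(\t.(\a.4))))) true) true) (if (if true then true else true) then (true || false) else (if false then true else true))) false))
step 1: [beta@0.0.1.0] ((let x = ((\y.(7 < 9)) ((\u.true) (if false then (\v.3) else (\w.8)))) in (\p.0)) (((((\q.(\r.(\s.(\t.(\a.4))))) true) true) (if (if true then true else true) then (true || false) else (if false then true else true))) false))
step 2: [if@0.0.1.1] ((let x = ((\y.(7 < 9)) ((\u.true) (\w.8))) in (\p.0)) (((((\q.(\r.(\s.(\t.(\a.4))))) true) true) (if (if true then true else true) then (true || false) else (if false then true else true))) false))
step 3: [beta@0.0.1] ((let x = ((\y.(7 < 9)) true) in (\p.0)) (((((\q.(\r.(\s.(\t.(\a.4))))) true) true) (if (if true then true else true) then (true || false) else (if false then true else true))) false))
step 4: [beta@0.0] ((let x = (7 < 9) in (\p.0)) (((((\q.(\r.(\s.(\t.(\a.4))))) true) true) (if (if true then true else true) then (true || false) else (if false then true else true))) false))
step 5: [delta@0.0] ((let x = true in (\p.0)) (((((\q.(\r.(\s.(\t.(\a.4))))) true) true) (if (if true then true else true) then (true || false) else (if false then true else true))) false))
step 6: [let@0] ((\p.0) (((((\q.(\r.(\s.(\t.(\a.4))))) true) true) (if (if true then true else true) then (true || false) else (if false then true else true))) false))
step 7: [beta@1.0.0.0] ((\p.0) ((((\r.(\s.(\t.(\a.4)))) true) (if (if true then true else true) then (true || false) else (if false then true else true))) false))
step 8: [beta@1.0.0] ((\p.0) (((\s.(\t.(\a.4))) (if (if true then true else true) then (true || false) else (if false then true else true))) false))
step 9: [if@1.0.1.0] ((\p.0) (((\s.(\t.(\a.4))) (if true then (true || false) else (if false then true else true))) false))
step 10: [if@1.0.1] ((\p.0) (((\s.(\t.(\a.4))) (true || false)) false))
step 11: [delta@1.0.1] ((\p.0) (((\s.(\t.(\a.4))) true) false))
step 12: [beta@1.0] ((\p.0) ((\t.(\a.4)) false))
step 13: [beta@1] ((\p.0) (\a.4))
step 14: [beta@root] 0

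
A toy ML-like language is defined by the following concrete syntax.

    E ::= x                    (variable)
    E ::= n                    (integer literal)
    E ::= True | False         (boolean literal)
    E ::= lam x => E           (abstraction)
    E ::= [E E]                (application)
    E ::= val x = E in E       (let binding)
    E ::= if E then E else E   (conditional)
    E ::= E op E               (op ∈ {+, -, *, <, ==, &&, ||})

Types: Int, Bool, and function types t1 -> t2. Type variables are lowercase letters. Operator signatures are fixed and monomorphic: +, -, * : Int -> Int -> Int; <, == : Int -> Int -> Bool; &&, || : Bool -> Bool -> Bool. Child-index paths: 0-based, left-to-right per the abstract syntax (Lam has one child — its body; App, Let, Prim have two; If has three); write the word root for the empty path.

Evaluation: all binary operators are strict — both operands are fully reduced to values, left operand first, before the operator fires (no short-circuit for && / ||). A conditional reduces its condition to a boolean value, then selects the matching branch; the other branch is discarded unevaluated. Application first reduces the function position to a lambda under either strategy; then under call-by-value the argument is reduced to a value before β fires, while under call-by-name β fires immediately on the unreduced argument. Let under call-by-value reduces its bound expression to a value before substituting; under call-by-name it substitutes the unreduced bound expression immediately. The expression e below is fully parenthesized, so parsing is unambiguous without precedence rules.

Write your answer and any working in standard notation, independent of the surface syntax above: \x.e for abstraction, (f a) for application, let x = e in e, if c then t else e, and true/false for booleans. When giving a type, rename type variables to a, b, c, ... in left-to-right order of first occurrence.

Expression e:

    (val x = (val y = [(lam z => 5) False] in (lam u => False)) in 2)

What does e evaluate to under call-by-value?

Derivation:
step 0: (let x = (let y = ((\z.5) false) in (\u.false)) in 2)
step 1: [beta@0.0] (let x = (let y = 5 in (\u.false)) in 2)
step 2: [let@0] (let x = (\u.false) in 2)
step 3: [let@root] 2

Answer: 2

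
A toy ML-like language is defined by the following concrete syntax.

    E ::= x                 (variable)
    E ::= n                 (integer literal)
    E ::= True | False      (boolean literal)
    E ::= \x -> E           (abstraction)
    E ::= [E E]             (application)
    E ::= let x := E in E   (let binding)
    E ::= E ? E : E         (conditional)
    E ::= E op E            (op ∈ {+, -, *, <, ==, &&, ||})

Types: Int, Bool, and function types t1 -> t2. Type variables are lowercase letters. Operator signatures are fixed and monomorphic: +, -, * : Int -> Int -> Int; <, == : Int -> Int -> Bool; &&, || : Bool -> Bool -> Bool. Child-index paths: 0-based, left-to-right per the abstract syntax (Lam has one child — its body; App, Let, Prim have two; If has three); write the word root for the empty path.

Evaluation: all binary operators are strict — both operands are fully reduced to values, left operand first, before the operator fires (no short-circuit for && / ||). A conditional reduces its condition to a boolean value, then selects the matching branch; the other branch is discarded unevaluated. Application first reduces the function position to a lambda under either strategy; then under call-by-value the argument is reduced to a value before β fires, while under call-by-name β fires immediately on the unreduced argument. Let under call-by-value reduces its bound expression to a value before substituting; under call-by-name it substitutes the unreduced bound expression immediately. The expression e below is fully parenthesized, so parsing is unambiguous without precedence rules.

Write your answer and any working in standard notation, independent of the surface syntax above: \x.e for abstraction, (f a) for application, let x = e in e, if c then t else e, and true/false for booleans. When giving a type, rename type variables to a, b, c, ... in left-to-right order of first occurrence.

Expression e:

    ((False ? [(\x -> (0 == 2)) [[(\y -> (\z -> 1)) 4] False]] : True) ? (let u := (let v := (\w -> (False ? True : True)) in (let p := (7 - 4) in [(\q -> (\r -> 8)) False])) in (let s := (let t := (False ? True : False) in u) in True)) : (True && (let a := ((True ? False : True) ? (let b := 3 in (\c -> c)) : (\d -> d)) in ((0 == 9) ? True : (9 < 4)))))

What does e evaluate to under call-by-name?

Trace:
step 0: (if (if false then ((\x.(0 == 2)) (((\y.(\z.1)) 4) false)) else true) then (let u = (let v = (\w.(if false then true else true)) in (let p = (7 - 4) in ((\q.(\r.8)) false))) in (let s = (let t = (if false then true else false) in u) in true)) else (true && (let a = (if (if true then false else true) then (let b = 3 in (\c.c)) else (\d.d)) in (if (0 == 9) then true else (9 < 4)))))
step 1: [if@0] (if true then (let u = (let v = (\w.(if false then true else true)) in (let p = (7 - 4) in ((\q.(\r.8)) false))) in (let s = (let t = (if false then true else false) in u) in true)) else (true && (let a = (if (if true then false else true) then (let b = 3 in (\c.c)) else (\d.d)) in (if (0 == 9) then true else (9 < 4)))))
step 2: [if@root] (let u = (let v = (\w.(if false then true else true)) in (let p = (7 - 4) in ((\q.(\r.8)) false))) in (let s = (let t = (if false then true else false) in u) in true))
step 3: [let@root] (let s = (let t = (if false then true else false) in (let v = (\w.(if false then true else true)) in (let p = (7 - 4) in ((\q.(\r.8)) false)))) in true)
step 4: [let@root] true

Answer: true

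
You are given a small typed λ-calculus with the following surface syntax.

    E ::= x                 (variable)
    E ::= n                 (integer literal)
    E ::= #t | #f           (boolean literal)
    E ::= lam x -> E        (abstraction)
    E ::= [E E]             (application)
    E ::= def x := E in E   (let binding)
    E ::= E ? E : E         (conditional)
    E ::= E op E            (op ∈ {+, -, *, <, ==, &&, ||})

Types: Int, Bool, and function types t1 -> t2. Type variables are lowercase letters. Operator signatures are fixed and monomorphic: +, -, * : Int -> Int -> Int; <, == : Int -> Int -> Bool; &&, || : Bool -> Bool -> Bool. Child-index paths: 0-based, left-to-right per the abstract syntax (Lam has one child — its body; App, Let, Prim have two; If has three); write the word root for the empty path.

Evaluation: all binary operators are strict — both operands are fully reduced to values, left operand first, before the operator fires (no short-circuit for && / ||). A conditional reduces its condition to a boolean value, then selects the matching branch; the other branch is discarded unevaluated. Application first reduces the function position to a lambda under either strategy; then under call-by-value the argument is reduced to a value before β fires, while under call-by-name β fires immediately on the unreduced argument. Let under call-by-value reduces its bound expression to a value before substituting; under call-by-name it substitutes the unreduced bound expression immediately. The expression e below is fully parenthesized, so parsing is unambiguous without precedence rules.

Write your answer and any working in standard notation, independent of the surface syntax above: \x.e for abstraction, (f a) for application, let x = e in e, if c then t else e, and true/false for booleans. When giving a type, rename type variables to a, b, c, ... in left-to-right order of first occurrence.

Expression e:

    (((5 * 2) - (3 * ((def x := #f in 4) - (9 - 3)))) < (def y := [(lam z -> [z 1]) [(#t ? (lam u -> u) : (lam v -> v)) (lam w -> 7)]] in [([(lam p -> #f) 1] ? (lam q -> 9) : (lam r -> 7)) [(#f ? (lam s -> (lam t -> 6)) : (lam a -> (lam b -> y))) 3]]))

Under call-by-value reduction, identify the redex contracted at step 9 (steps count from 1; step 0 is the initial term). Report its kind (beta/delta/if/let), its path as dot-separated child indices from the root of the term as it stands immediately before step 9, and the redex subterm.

Answer: beta at 1.0 : ((\z.(z 1)) (\w.7))

Working:
step 0: (((5 * 2) - (3 * ((let x = false in 4) - (9 - 3)))) < (let y = ((\z.(z 1)) ((if true then (\u.u) else (\v.v)) (\w.7))) in ((if ((\p.false) 1) then (\q.9) else (\r.7)) ((if false then (\s.(\t.6)) else (\a.(\b.y))) 3))))
step 1: [delta@0.0] ((10 - (3 * ((let x = false in 4) - (9 - 3)))) < (let y = ((\z.(z 1)) ((if true then (\u.u) else (\v.v)) (\w.7))) in ((if ((\p.false) 1) then (\q.9) else (\r.7)) ((if false then (\s.(\t.6)) else (\a.(\b.y))) 3))))
step 2: [let@0.1.1.0] ((10 - (3 * (4 - (9 - 3)))) < (let y = ((\z.(z 1)) ((if true then (\u.u) else (\v.v)) (\w.7))) in ((if ((\p.false) 1) then (\q.9) else (\r.7)) ((if false then (\s.(\t.6)) else (\a.(\b.y))) 3))))
step 3: [delta@0.1.1.1] ((10 - (3 * (4 - 6))) < (let y = ((\z.(z 1)) ((if true then (\u.u) else (\v.v)) (\w.7))) in ((if ((\p.false) 1) then (\q.9) else (\r.7)) ((if false then (\s.(\t.6)) else (\a.(\b.y))) 3))))
step 4: [delta@0.1.1] ((10 - (3 * -2)) < (let y = ((\z.(z 1)) ((if true then (\u.u) else (\v.v)) (\w.7))) in ((if ((\p.false) 1) then (\q.9) else (\r.7)) ((if false then (\s.(\t.6)) else (\a.(\b.y))) 3))))
step 5: [delta@0.1] ((10 - -6) < (let y = ((\z.(z 1)) ((if true then (\u.u) else (\v.v)) (\w.7))) in ((if ((\p.false) 1) then (\q.9) else (\r.7)) ((if false then (\s.(\t.6)) else (\a.(\b.y))) 3))))
step 6: [delta@0] (16 < (let y = ((\z.(z 1)) ((if true then (\u.u) else (\v.v)) (\w.7))) in ((if ((\p.false) 1) then (\q.9) else (\r.7)) ((if false then (\s.(\t.6)) else (\a.(\b.y))) 3))))
step 7: [if@1.0.1.0] (16 < (let y = ((\z.(z 1)) ((\u.u) (\w.7))) in ((if ((\p.false) 1) then (\q.9) else (\r.7)) ((if false then (\s.(\t.6)) else (\a.(\b.y))) 3))))
step 8: [beta@1.0.1] (16 < (let y = ((\z.(z 1)) (\w.7)) in ((if ((\p.false) 1) then (\q.9) else (\r.7)) ((if false then (\s.(\t.6)) else (\a.(\b.y))) 3))))
step 9: [beta@1.0] (16 < (let y = ((\w.7) 1) in ((if ((\p.false) 1) then (\q.9) else (\r.7)) ((if false then (\s.(\t.6)) else (\a.(\b.y))) 3))))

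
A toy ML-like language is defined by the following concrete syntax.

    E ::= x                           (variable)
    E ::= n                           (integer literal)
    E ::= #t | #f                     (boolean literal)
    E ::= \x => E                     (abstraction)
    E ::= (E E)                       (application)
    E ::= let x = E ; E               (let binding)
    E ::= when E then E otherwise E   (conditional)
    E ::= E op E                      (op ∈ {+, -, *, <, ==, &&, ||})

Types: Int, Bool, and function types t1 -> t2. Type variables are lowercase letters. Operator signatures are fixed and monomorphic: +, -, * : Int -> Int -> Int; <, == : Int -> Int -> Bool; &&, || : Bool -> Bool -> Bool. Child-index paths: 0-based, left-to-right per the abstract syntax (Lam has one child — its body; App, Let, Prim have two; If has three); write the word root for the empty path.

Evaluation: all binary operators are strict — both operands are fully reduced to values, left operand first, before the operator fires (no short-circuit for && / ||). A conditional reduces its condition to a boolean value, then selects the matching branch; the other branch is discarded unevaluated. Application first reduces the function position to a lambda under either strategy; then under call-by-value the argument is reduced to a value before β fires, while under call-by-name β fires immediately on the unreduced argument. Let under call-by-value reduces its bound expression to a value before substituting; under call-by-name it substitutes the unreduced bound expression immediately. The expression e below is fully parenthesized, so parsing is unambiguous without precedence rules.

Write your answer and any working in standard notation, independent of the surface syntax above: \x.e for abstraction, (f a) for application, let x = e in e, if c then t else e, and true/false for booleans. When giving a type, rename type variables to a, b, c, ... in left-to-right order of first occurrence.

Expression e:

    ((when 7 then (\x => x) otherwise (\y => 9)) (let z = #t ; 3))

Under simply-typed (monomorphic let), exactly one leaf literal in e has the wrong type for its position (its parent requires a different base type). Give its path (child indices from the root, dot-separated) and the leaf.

Derivation:
  unify Int ~ Bool
  FAIL: mismatch Int ~ Bool

Answer: 0.0 : 7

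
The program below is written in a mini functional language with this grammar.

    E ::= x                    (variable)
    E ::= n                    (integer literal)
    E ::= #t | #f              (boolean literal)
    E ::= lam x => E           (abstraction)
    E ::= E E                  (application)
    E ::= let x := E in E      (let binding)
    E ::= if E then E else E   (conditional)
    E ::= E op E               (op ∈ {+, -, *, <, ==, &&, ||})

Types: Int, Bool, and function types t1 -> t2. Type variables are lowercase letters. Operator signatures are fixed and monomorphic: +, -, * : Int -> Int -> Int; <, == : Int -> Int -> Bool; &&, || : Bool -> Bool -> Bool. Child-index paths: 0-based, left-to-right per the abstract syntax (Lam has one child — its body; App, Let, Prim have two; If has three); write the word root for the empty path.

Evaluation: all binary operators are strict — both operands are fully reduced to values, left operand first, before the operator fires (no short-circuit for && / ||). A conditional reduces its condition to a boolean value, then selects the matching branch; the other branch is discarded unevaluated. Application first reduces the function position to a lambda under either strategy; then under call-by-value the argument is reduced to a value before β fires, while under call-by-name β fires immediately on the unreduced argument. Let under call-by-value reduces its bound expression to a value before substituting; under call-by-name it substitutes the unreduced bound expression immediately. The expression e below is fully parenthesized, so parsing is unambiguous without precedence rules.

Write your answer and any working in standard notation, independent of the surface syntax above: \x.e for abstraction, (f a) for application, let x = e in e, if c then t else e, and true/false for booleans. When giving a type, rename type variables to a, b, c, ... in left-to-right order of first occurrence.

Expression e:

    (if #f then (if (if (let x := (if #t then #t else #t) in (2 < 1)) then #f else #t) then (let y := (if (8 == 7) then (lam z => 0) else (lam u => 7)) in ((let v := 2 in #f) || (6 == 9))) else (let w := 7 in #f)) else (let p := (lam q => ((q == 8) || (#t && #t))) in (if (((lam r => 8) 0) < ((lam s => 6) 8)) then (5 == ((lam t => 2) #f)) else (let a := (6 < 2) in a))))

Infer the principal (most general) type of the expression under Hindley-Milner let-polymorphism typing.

Trace:
  unify Bool ~ Bool
  unify Bool ~ Bool
  unify Bool ~ Bool
let x : Bool
  unify Int ~ Int
  unify Int ~ Int
  unify Bool ~ Bool
  unify Bool ~ Bool
  unify Bool ~ Bool
  unify Int ~ Int
  unify Int ~ Int
  unify Bool ~ Bool
\z._ : a -> Int
\u._ : b -> Int
  unify a -> Int ~ b -> Int
  unify a ~ b
  unify Int ~ Int
let y : forall. b -> Int
let v : Int
  unify Bool ~ Bool
  unify Int ~ Int
  unify Int ~ Int
  unify Bool ~ Bool
let w : Int
  unify Bool ~ Bool
q : c
  unify c ~ Int
  unify Int ~ Int
  unify Bool ~ Bool
  unify Bool ~ Bool
  unify Bool ~ Bool
  unify Bool ~ Bool
\q._ : Int -> Bool
let p : Int -> Bool
\r._ : d -> Int
  unify d -> Int ~ Int -> e
  unify d ~ Int
  unify Int ~ e
_ _ : Int
  unify Int ~ Int
\s._ : f -> Int
  unify f -> Int ~ Int -> g
  unify f ~ Int
  unify Int ~ g
_ _ : Int
  unify Int ~ Int
  unify Bool ~ Bool
  unify Int ~ Int
\t._ : h -> Int
  unify h -> Int ~ Bool -> i
  unify h ~ Bool
  unify Int ~ i
_ _ : Int
  unify Int ~ Int
  unify Int ~ Int
  unify Int ~ Int
let a : Bool
a : Bool
  unify Bool ~ Bool
  unify Bool ~ Bool

Answer: Bool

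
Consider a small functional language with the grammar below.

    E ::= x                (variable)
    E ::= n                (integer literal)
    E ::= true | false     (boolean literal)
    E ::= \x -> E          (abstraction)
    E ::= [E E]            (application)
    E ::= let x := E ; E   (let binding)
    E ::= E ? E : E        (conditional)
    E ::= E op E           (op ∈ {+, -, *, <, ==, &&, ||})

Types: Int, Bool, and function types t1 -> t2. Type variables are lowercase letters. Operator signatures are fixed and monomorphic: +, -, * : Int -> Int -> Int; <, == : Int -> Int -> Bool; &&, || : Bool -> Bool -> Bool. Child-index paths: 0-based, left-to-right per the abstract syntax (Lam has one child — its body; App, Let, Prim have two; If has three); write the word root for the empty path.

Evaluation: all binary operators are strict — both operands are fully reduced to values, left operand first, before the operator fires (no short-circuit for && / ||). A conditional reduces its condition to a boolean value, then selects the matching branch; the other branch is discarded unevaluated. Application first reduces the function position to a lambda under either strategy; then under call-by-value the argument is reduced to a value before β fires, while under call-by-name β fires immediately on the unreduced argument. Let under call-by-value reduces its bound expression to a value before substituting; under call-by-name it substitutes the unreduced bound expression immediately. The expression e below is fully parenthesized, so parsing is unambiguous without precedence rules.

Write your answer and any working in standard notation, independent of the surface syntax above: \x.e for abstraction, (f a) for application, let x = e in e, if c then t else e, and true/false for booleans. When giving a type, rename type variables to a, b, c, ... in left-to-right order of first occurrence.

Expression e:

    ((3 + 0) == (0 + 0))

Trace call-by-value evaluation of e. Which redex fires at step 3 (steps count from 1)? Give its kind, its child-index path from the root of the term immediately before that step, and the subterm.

Trace:
step 0: ((3 + 0) == (0 + 0))
step 1: [delta@0] (3 == (0 + 0))
step 2: [delta@1] (3 == 0)
step 3: [delta@root] false

Answer: delta at root : (3 == 0)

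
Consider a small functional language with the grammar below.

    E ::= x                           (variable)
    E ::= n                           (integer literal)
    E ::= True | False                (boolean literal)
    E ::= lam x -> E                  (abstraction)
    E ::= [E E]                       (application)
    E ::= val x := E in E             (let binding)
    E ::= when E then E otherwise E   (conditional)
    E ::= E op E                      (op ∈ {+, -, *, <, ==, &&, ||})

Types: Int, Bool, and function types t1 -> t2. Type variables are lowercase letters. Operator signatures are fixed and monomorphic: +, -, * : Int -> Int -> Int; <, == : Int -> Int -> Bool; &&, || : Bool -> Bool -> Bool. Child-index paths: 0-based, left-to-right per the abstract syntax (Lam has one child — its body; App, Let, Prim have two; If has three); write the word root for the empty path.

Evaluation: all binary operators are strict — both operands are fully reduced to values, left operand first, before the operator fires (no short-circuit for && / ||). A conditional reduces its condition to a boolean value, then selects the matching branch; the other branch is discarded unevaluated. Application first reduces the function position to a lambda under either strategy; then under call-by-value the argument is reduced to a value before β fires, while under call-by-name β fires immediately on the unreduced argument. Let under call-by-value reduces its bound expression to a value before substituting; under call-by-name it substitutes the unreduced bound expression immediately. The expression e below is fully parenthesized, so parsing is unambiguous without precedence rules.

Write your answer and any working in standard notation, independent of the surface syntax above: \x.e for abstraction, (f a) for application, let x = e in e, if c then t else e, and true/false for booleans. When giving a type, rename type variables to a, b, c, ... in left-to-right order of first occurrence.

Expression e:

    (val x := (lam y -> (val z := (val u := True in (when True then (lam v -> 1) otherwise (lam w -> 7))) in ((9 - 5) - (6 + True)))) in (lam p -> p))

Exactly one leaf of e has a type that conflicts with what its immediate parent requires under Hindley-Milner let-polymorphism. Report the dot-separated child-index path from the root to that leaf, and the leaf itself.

Working:
let u : Bool
  unify Bool ~ Bool
\v._ : b -> Int
\w._ : c -> Int
  unify b -> Int ~ c -> Int
  unify b ~ c
  unify Int ~ Int
let z : forall. c -> Int
  unify Int ~ Int
  unify Int ~ Int
  unify Int ~ Int
  unify Int ~ Int
  unify Bool ~ Int
  FAIL: mismatch Bool ~ Int

Answer: 0.0.1.1.1 : true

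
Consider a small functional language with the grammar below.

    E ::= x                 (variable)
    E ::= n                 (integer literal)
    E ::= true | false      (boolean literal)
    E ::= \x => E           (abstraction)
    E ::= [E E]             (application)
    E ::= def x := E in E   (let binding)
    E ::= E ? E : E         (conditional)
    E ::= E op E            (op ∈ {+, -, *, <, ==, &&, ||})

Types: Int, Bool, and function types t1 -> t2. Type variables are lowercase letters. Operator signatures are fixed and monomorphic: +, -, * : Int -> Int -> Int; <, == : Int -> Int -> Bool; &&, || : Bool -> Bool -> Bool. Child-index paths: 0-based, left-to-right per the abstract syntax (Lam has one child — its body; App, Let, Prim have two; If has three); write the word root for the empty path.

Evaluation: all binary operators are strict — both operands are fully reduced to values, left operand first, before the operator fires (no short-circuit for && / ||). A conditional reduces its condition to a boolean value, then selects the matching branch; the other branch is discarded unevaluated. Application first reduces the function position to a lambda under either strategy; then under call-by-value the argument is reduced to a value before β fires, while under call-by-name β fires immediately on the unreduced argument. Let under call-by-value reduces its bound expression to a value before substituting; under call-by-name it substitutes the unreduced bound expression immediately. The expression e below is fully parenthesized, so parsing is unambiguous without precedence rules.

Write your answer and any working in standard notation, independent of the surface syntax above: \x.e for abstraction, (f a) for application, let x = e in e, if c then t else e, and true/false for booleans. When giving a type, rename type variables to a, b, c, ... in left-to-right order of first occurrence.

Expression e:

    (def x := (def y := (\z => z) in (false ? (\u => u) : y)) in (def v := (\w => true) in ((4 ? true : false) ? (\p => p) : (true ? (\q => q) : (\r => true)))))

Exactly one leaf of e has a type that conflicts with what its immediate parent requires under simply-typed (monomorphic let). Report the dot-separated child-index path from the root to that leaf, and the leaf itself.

Answer: 1.1.0.0 : 4

Working:
z : a
\z._ : a -> a
let y : a -> a
  unify Bool ~ Bool
u : b
\u._ : b -> b
y : a -> a
  unify b -> b ~ a -> a
  unify b ~ a
  unify a ~ a
let x : a -> a
\w._ : c -> Bool
let v : c -> Bool
  unify Int ~ Bool
  FAIL: mismatch Int ~ Bool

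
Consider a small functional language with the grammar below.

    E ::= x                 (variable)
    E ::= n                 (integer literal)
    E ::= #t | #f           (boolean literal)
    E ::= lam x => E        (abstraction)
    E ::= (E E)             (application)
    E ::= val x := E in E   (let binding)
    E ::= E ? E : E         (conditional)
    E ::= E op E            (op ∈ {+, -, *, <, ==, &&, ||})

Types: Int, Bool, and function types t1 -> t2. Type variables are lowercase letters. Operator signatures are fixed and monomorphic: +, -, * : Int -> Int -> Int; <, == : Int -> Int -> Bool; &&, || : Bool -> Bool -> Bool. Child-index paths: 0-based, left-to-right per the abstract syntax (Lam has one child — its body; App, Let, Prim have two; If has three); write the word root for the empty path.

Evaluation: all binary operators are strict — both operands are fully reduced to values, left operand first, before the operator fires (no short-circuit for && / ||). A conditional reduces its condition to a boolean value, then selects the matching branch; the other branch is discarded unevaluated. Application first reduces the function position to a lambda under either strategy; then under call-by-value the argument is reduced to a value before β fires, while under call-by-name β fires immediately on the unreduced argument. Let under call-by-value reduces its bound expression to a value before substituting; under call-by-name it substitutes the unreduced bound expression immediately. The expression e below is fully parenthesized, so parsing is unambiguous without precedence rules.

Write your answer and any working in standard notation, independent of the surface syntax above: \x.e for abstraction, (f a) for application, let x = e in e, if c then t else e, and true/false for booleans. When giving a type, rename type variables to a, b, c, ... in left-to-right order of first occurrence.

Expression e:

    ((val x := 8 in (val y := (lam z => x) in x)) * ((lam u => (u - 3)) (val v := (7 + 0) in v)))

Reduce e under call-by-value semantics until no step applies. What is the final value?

Answer: 32

Trace:
step 0: ((let x = 8 in (let y = (\z.x) in x)) * ((\u.(u - 3)) (let v = (7 + 0) in v)))
step 1: [let@0] ((let y = (\z.8) in 8) * ((\u.(u - 3)) (let v = (7 + 0) in v)))
step 2: [let@0] (8 * ((\u.(u - 3)) (let v = (7 + 0) in v)))
step 3: [delta@1.1.0] (8 * ((\u.(u - 3)) (let v = 7 in v)))
step 4: [let@1.1] (8 * ((\u.(u - 3)) 7))
step 5: [beta@1] (8 * (7 - 3))
step 6: [delta@1] (8 * 4)
step 7: [delta@root] 32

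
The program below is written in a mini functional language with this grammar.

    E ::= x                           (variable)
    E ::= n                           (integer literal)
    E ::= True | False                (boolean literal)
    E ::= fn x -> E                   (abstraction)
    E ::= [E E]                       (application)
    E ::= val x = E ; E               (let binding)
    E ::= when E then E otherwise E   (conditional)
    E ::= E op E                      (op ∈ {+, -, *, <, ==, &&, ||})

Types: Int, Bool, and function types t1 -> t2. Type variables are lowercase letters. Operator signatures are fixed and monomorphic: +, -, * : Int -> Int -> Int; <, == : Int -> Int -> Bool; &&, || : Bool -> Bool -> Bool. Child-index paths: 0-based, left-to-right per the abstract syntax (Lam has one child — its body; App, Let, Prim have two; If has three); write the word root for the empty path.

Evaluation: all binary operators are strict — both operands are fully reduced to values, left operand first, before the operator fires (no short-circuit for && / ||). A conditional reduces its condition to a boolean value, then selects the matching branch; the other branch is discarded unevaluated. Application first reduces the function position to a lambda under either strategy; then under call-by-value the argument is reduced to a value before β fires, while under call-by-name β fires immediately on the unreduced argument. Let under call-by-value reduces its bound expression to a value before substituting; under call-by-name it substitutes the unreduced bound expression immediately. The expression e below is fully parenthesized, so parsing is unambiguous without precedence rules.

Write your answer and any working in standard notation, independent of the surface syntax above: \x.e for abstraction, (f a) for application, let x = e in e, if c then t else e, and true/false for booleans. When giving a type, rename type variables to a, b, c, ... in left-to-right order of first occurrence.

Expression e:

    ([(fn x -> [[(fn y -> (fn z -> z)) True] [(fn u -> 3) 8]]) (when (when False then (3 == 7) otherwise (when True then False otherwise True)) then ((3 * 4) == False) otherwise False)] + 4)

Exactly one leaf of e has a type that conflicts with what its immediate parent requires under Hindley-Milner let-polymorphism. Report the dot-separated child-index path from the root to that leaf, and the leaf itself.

Derivation:
z : c
\z._ : c -> c
\y._ : b -> c -> c
  unify b -> c -> c ~ Bool -> d
  unify b ~ Bool
  unify c -> c ~ d
_ _ : c -> c
\u._ : e -> Int
  unify e -> Int ~ Int -> f
  unify e ~ Int
  unify Int ~ f
_ _ : Int
  unify c -> c ~ Int -> g
  unify c ~ Int
  unify Int ~ g
_ _ : Int
\x._ : a -> Int
  unify Bool ~ Bool
  unify Int ~ Int
  unify Int ~ Int
  unify Bool ~ Bool
  unify Bool ~ Bool
  unify Bool ~ Bool
  unify Bool ~ Bool
  unify Int ~ Int
  unify Int ~ Int
  unify Int ~ Int
  unify Bool ~ Int
  FAIL: mismatch Bool ~ Int

Answer: 0.1.1.1 : false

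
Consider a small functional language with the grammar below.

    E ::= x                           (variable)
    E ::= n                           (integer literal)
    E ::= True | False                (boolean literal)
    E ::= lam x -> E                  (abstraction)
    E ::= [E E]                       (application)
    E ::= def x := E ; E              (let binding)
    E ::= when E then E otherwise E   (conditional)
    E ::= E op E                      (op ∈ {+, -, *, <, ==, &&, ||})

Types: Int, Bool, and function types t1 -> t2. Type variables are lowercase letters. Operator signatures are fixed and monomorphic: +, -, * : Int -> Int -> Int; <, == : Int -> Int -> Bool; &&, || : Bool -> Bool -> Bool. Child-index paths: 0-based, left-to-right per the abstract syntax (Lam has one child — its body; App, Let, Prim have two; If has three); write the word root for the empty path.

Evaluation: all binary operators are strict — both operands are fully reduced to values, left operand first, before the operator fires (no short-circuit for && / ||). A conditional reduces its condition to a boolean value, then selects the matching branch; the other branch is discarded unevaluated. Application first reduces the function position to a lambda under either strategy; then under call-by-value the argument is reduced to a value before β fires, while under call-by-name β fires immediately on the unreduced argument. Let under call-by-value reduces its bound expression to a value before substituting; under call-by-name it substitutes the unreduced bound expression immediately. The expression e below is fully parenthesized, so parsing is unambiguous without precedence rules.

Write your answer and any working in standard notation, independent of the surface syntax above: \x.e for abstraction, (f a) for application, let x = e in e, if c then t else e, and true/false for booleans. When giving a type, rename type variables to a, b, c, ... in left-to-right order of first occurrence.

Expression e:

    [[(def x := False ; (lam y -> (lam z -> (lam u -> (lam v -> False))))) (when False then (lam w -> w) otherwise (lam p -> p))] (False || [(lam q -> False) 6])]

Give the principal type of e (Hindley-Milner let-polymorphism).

Answer: a -> b -> Bool

Working:
let x : Bool
\v._ : d -> Bool
\u._ : c -> d -> Bool
\z._ : b -> c -> d -> Bool
\y._ : a -> b -> c -> d -> Bool
  unify Bool ~ Bool
w : e
\w._ : e -> e
p : f
\p._ : f -> f
  unify e -> e ~ f -> f
  unify e ~ f
  unify f ~ f
  unify a -> b -> c -> d -> Bool ~ (f -> f) -> g
  unify a ~ f -> f
  unify b -> c -> d -> Bool ~ g
_ _ : b -> c -> d -> Bool
  unify Bool ~ Bool
\q._ : h -> Bool
  unify h -> Bool ~ Int -> i
  unify h ~ Int
  unify Bool ~ i
_ _ : Bool
  unify Bool ~ Bool
  unify b -> c -> d -> Bool ~ Bool -> j
  unify b ~ Bool
  unify c -> d -> Bool ~ j
_ _ : c -> d -> Bool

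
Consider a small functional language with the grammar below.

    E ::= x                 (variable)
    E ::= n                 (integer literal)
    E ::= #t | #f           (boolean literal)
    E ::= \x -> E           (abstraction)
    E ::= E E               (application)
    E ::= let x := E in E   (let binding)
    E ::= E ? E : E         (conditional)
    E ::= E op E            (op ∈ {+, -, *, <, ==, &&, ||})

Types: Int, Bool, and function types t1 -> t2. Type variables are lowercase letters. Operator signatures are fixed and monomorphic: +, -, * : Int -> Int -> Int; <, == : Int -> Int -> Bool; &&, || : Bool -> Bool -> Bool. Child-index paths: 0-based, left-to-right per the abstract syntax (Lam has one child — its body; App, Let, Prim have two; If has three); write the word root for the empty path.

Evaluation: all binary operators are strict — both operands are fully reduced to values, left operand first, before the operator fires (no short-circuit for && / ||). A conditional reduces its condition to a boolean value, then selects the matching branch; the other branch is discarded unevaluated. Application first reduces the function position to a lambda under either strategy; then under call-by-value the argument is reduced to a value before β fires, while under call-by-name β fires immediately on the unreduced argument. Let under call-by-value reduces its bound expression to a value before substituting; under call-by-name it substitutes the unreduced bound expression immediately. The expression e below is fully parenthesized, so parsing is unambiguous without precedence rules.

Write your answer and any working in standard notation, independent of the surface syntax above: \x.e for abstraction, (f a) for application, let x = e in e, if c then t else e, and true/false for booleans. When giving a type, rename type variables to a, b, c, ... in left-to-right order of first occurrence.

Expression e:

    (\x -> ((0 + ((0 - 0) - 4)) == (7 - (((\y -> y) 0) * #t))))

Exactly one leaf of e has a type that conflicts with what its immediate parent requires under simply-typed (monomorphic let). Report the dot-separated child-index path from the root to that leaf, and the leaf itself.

Working:
  unify Int ~ Int
  unify Int ~ Int
  unify Int ~ Int
  unify Int ~ Int
  unify Int ~ Int
  unify Int ~ Int
  unify Int ~ Int
  unify Int ~ Int
y : b
\y._ : b -> b
  unify b -> b ~ Int -> c
  unify b ~ Int
  unify Int ~ c
_ _ : Int
  unify Int ~ Int
  unify Bool ~ Int
  FAIL: mismatch Bool ~ Int

Answer: 0.1.1.1 : true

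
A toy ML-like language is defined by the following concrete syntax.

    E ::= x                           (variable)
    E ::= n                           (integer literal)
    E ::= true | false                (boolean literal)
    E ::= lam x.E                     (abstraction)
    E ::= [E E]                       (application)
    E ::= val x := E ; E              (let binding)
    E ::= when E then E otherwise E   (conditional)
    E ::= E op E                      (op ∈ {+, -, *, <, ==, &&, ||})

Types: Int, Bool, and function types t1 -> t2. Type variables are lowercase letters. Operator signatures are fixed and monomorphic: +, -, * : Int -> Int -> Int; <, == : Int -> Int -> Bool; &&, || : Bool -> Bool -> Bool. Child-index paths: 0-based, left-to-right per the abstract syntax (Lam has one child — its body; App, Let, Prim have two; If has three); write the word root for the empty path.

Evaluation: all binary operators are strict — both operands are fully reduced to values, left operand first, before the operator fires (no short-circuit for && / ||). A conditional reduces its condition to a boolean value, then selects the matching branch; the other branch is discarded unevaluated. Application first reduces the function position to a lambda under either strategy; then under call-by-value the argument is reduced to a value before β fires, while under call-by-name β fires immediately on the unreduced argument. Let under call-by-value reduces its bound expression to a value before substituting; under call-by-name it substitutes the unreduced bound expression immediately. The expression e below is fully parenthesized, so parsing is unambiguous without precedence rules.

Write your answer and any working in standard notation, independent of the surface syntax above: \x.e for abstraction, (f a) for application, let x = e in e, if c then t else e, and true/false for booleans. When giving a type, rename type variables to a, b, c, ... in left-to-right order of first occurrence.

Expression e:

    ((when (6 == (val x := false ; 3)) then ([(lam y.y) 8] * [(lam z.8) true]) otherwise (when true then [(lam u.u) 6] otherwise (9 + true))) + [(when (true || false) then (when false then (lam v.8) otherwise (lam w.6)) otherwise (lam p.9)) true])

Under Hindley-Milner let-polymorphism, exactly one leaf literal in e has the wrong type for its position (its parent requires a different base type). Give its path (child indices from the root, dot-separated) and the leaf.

Answer: 0.2.2.1 : true

Derivation:
  unify Int ~ Int
let x : Bool
  unify Int ~ Int
  unify Bool ~ Bool
y : a
\y._ : a -> a
  unify a -> a ~ Int -> b
  unify a ~ Int
  unify Int ~ b
_ _ : Int
  unify Int ~ Int
\z._ : c -> Int
  unify c -> Int ~ Bool -> d
  unify c ~ Bool
  unify Int ~ d
_ _ : Int
  unify Int ~ Int
  unify Bool ~ Bool
u : e
\u._ : e -> e
  unify e -> e ~ Int -> f
  unify e ~ Int
  unify Int ~ f
_ _ : Int
  unify Int ~ Int
  unify Bool ~ Int
  FAIL: mismatch Bool ~ Int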